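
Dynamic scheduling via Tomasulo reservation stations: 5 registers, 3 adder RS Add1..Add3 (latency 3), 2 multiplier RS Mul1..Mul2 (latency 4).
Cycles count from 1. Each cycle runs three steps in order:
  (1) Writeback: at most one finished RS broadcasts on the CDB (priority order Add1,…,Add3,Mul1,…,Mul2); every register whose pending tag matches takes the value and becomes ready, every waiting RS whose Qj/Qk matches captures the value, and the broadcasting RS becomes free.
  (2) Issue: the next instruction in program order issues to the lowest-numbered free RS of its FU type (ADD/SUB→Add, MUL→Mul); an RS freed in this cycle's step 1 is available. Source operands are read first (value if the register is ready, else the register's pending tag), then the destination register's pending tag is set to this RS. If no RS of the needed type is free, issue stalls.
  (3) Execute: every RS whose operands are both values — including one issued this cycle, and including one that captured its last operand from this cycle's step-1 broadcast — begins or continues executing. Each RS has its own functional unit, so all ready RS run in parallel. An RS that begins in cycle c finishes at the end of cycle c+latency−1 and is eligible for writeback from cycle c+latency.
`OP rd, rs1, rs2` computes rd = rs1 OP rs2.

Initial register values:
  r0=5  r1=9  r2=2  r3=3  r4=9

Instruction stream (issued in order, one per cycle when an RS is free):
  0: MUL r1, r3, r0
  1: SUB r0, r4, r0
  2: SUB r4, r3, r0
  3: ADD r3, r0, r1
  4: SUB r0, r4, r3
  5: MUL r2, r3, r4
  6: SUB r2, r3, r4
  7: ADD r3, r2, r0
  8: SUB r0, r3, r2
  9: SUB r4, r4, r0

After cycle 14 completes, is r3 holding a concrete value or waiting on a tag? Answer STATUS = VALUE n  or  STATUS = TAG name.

  c1: issue MUL r1<-Mul1  regs: r0:5,r1:Mul1,r2:2,r3:3,r4:9
  c2: issue SUB r0<-Add1  regs: r0:Add1,r1:Mul1,r2:2,r3:3,r4:9
  c3: issue SUB r4<-Add2  regs: r0:Add1,r1:Mul1,r2:2,r3:3,r4:Add2
  c4: issue ADD r3<-Add3  regs: r0:Add1,r1:Mul1,r2:2,r3:Add3,r4:Add2
  c5: CDB Add1=4; issue SUB r0<-Add1  regs: r0:Add1,r1:Mul1,r2:2,r3:Add3,r4:Add2
  c6: CDB Mul1=15; issue MUL r2<-Mul1  regs: r0:Add1,r1:15,r2:Mul1,r3:Add3,r4:Add2
  c7: stall  regs: r0:Add1,r1:15,r2:Mul1,r3:Add3,r4:Add2
  c8: CDB Add2=-1; issue SUB r2<-Add2  regs: r0:Add1,r1:15,r2:Add2,r3:Add3,r4:-1
  c9: CDB Add3=19; issue ADD r3<-Add3  regs: r0:Add1,r1:15,r2:Add2,r3:Add3,r4:-1
  c10: stall  regs: r0:Add1,r1:15,r2:Add2,r3:Add3,r4:-1
  c11: stall  regs: r0:Add1,r1:15,r2:Add2,r3:Add3,r4:-1
  c12: CDB Add1=-20; issue SUB r0<-Add1  regs: r0:Add1,r1:15,r2:Add2,r3:Add3,r4:-1
  c13: CDB Add2=20; issue SUB r4<-Add2  regs: r0:Add1,r1:15,r2:20,r3:Add3,r4:Add2
  c14: CDB Mul1=-19  regs: r0:Add1,r1:15,r2:20,r3:Add3,r4:Add2

STATUS = TAG Add3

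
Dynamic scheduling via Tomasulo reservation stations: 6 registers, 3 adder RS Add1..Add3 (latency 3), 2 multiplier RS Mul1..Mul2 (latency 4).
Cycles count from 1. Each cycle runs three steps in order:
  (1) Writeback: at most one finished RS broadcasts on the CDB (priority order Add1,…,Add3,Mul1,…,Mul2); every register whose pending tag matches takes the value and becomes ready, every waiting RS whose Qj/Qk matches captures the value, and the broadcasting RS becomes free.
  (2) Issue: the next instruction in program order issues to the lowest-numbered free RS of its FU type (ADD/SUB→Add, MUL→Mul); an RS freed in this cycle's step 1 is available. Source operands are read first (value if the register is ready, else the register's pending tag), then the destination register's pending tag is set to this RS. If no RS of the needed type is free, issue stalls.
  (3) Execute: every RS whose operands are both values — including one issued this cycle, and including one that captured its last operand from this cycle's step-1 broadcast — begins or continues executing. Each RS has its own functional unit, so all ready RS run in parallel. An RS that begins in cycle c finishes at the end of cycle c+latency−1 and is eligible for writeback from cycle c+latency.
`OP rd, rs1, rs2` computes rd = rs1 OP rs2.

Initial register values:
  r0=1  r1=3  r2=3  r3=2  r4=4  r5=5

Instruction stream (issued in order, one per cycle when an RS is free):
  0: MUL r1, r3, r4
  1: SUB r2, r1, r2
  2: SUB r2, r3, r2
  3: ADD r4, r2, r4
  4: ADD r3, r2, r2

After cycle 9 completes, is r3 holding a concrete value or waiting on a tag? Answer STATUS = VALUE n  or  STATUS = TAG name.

STATUS = TAG Add1

c1: issue MUL r1<-Mul1 | r0:1,r1:Mul1,r2:3,r3:2,r4:4,r5:5
c2: issue SUB r2<-Add1 | r0:1,r1:Mul1,r2:Add1,r3:2,r4:4,r5:5
c3: issue SUB r2<-Add2 | r0:1,r1:Mul1,r2:Add2,r3:2,r4:4,r5:5
c4: issue ADD r4<-Add3 | r0:1,r1:Mul1,r2:Add2,r3:2,r4:Add3,r5:5
c5: CDB Mul1=8; stall | r0:1,r1:8,r2:Add2,r3:2,r4:Add3,r5:5
c6: stall | r0:1,r1:8,r2:Add2,r3:2,r4:Add3,r5:5
c7: stall | r0:1,r1:8,r2:Add2,r3:2,r4:Add3,r5:5
c8: CDB Add1=5; issue ADD r3<-Add1 | r0:1,r1:8,r2:Add2,r3:Add1,r4:Add3,r5:5
c9: - | r0:1,r1:8,r2:Add2,r3:Add1,r4:Add3,r5:5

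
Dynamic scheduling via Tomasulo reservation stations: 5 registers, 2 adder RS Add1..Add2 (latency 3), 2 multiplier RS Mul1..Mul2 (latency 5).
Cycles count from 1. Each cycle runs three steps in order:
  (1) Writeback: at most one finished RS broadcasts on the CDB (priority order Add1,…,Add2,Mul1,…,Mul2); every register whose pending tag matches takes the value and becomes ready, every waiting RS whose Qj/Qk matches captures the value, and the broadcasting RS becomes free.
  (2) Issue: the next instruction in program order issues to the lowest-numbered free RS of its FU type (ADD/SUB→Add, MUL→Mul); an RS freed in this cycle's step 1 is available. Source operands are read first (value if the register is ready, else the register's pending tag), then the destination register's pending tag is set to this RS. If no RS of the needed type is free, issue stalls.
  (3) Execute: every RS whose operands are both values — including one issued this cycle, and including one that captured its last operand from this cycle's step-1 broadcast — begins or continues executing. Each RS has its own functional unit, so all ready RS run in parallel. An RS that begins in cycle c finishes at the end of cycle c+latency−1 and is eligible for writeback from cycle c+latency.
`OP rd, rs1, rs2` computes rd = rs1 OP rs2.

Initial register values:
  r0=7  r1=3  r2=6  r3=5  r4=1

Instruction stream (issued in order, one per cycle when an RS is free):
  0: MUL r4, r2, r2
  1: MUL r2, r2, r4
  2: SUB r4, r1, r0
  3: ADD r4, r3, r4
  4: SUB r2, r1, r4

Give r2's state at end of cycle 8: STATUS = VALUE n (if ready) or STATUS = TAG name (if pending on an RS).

STATUS = TAG Add1

  c1: issue MUL r4<-Mul1  regs: r0:7,r1:3,r2:6,r3:5,r4:Mul1
  c2: issue MUL r2<-Mul2  regs: r0:7,r1:3,r2:Mul2,r3:5,r4:Mul1
  c3: issue SUB r4<-Add1  regs: r0:7,r1:3,r2:Mul2,r3:5,r4:Add1
  c4: issue ADD r4<-Add2  regs: r0:7,r1:3,r2:Mul2,r3:5,r4:Add2
  c5: stall  regs: r0:7,r1:3,r2:Mul2,r3:5,r4:Add2
  c6: CDB Add1=-4; issue SUB r2<-Add1  regs: r0:7,r1:3,r2:Add1,r3:5,r4:Add2
  c7: CDB Mul1=36  regs: r0:7,r1:3,r2:Add1,r3:5,r4:Add2
  c8: -  regs: r0:7,r1:3,r2:Add1,r3:5,r4:Add2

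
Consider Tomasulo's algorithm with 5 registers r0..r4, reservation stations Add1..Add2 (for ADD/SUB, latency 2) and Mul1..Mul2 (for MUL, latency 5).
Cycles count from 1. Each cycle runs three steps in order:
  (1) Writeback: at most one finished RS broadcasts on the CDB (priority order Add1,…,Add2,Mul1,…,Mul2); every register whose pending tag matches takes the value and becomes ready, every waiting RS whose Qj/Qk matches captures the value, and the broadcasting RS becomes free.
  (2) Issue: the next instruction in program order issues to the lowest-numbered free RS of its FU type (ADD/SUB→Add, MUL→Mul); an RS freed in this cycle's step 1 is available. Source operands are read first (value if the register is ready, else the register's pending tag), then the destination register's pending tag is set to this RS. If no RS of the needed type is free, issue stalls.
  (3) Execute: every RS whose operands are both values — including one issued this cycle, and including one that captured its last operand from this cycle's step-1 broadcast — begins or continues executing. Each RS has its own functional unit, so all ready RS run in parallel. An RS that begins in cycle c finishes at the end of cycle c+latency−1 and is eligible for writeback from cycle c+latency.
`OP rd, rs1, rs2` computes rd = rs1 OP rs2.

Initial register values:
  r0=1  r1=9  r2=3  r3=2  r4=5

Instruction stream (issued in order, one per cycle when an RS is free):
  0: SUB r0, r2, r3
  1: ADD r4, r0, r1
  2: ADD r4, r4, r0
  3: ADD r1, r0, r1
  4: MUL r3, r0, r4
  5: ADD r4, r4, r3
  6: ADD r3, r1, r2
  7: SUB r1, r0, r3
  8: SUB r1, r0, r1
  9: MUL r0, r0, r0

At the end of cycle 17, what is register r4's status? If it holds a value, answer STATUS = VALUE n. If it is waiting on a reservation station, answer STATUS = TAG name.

c1: issue SUB r0<-Add1 | r0:Add1,r1:9,r2:3,r3:2,r4:5
c2: issue ADD r4<-Add2 | r0:Add1,r1:9,r2:3,r3:2,r4:Add2
c3: CDB Add1=1; issue ADD r4<-Add1 | r0:1,r1:9,r2:3,r3:2,r4:Add1
c4: stall | r0:1,r1:9,r2:3,r3:2,r4:Add1
c5: CDB Add2=10; issue ADD r1<-Add2 | r0:1,r1:Add2,r2:3,r3:2,r4:Add1
c6: issue MUL r3<-Mul1 | r0:1,r1:Add2,r2:3,r3:Mul1,r4:Add1
c7: CDB Add1=11; issue ADD r4<-Add1 | r0:1,r1:Add2,r2:3,r3:Mul1,r4:Add1
c8: CDB Add2=10; issue ADD r3<-Add2 | r0:1,r1:10,r2:3,r3:Add2,r4:Add1
c9: stall | r0:1,r1:10,r2:3,r3:Add2,r4:Add1
c10: CDB Add2=13; issue SUB r1<-Add2 | r0:1,r1:Add2,r2:3,r3:13,r4:Add1
c11: stall | r0:1,r1:Add2,r2:3,r3:13,r4:Add1
c12: CDB Add2=-12; issue SUB r1<-Add2 | r0:1,r1:Add2,r2:3,r3:13,r4:Add1
c13: CDB Mul1=11; issue MUL r0<-Mul1 | r0:Mul1,r1:Add2,r2:3,r3:13,r4:Add1
c14: CDB Add2=13 | r0:Mul1,r1:13,r2:3,r3:13,r4:Add1
c15: CDB Add1=22 | r0:Mul1,r1:13,r2:3,r3:13,r4:22
c16: - | r0:Mul1,r1:13,r2:3,r3:13,r4:22
c17: - | r0:Mul1,r1:13,r2:3,r3:13,r4:22

STATUS = VALUE 22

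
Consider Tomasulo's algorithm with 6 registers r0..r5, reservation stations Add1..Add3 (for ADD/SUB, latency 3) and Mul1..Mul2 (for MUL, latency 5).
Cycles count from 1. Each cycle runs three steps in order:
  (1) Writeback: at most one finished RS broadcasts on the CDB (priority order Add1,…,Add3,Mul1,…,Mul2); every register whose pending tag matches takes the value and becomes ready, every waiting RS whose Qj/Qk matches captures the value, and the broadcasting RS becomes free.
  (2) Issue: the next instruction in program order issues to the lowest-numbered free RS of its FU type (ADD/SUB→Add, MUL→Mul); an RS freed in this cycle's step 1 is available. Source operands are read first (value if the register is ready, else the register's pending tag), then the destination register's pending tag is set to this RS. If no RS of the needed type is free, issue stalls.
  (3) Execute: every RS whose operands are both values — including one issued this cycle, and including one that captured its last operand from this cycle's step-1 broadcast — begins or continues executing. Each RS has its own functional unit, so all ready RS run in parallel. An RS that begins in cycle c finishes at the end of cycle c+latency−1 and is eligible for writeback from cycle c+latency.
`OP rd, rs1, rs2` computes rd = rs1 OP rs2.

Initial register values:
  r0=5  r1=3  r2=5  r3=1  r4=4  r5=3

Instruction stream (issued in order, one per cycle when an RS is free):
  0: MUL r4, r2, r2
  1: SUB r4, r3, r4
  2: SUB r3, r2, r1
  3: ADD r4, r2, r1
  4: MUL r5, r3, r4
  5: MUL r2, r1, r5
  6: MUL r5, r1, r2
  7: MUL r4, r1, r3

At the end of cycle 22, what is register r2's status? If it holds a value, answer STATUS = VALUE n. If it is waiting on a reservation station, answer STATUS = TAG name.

STATUS = VALUE 48

  c1: issue MUL r4<-Mul1  regs: r0:5,r1:3,r2:5,r3:1,r4:Mul1,r5:3
  c2: issue SUB r4<-Add1  regs: r0:5,r1:3,r2:5,r3:1,r4:Add1,r5:3
  c3: issue SUB r3<-Add2  regs: r0:5,r1:3,r2:5,r3:Add2,r4:Add1,r5:3
  c4: issue ADD r4<-Add3  regs: r0:5,r1:3,r2:5,r3:Add2,r4:Add3,r5:3
  c5: issue MUL r5<-Mul2  regs: r0:5,r1:3,r2:5,r3:Add2,r4:Add3,r5:Mul2
  c6: CDB Add2=2; stall  regs: r0:5,r1:3,r2:5,r3:2,r4:Add3,r5:Mul2
  c7: CDB Add3=8; stall  regs: r0:5,r1:3,r2:5,r3:2,r4:8,r5:Mul2
  c8: CDB Mul1=25; issue MUL r2<-Mul1  regs: r0:5,r1:3,r2:Mul1,r3:2,r4:8,r5:Mul2
  c9: stall  regs: r0:5,r1:3,r2:Mul1,r3:2,r4:8,r5:Mul2
  c10: stall  regs: r0:5,r1:3,r2:Mul1,r3:2,r4:8,r5:Mul2
  c11: CDB Add1=-24; stall  regs: r0:5,r1:3,r2:Mul1,r3:2,r4:8,r5:Mul2
  c12: CDB Mul2=16; issue MUL r5<-Mul2  regs: r0:5,r1:3,r2:Mul1,r3:2,r4:8,r5:Mul2
  c13: stall  regs: r0:5,r1:3,r2:Mul1,r3:2,r4:8,r5:Mul2
  c14: stall  regs: r0:5,r1:3,r2:Mul1,r3:2,r4:8,r5:Mul2
  c15: stall  regs: r0:5,r1:3,r2:Mul1,r3:2,r4:8,r5:Mul2
  c16: stall  regs: r0:5,r1:3,r2:Mul1,r3:2,r4:8,r5:Mul2
  c17: CDB Mul1=48; issue MUL r4<-Mul1  regs: r0:5,r1:3,r2:48,r3:2,r4:Mul1,r5:Mul2
  c18: -  regs: r0:5,r1:3,r2:48,r3:2,r4:Mul1,r5:Mul2
  c19: -  regs: r0:5,r1:3,r2:48,r3:2,r4:Mul1,r5:Mul2
  c20: -  regs: r0:5,r1:3,r2:48,r3:2,r4:Mul1,r5:Mul2
  c21: -  regs: r0:5,r1:3,r2:48,r3:2,r4:Mul1,r5:Mul2
  c22: CDB Mul1=6  regs: r0:5,r1:3,r2:48,r3:2,r4:6,r5:Mul2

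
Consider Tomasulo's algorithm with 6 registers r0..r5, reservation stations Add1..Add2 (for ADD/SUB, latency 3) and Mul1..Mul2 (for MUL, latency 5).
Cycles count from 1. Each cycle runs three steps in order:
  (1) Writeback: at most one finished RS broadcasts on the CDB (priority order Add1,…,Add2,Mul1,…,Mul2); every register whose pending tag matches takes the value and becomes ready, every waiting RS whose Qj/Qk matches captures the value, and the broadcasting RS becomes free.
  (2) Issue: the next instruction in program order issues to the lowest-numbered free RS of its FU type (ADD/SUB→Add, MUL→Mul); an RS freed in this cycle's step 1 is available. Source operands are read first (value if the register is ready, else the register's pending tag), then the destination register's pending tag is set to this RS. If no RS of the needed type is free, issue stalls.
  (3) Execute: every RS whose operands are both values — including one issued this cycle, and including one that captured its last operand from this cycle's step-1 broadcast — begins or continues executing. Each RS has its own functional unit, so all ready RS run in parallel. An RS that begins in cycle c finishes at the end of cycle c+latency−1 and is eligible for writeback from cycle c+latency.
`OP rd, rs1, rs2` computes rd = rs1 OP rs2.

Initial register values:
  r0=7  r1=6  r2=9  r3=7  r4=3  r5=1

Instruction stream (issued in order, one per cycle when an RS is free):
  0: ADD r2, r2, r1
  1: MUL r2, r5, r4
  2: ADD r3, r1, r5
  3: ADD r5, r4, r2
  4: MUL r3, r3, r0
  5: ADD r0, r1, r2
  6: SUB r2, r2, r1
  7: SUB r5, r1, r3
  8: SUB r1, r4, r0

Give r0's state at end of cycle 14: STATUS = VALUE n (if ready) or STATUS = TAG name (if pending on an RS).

  c1: issue ADD r2<-Add1  regs: r0:7,r1:6,r2:Add1,r3:7,r4:3,r5:1
  c2: issue MUL r2<-Mul1  regs: r0:7,r1:6,r2:Mul1,r3:7,r4:3,r5:1
  c3: issue ADD r3<-Add2  regs: r0:7,r1:6,r2:Mul1,r3:Add2,r4:3,r5:1
  c4: CDB Add1=15; issue ADD r5<-Add1  regs: r0:7,r1:6,r2:Mul1,r3:Add2,r4:3,r5:Add1
  c5: issue MUL r3<-Mul2  regs: r0:7,r1:6,r2:Mul1,r3:Mul2,r4:3,r5:Add1
  c6: CDB Add2=7; issue ADD r0<-Add2  regs: r0:Add2,r1:6,r2:Mul1,r3:Mul2,r4:3,r5:Add1
  c7: CDB Mul1=3; stall  regs: r0:Add2,r1:6,r2:3,r3:Mul2,r4:3,r5:Add1
  c8: stall  regs: r0:Add2,r1:6,r2:3,r3:Mul2,r4:3,r5:Add1
  c9: stall  regs: r0:Add2,r1:6,r2:3,r3:Mul2,r4:3,r5:Add1
  c10: CDB Add1=6; issue SUB r2<-Add1  regs: r0:Add2,r1:6,r2:Add1,r3:Mul2,r4:3,r5:6
  c11: CDB Add2=9; issue SUB r5<-Add2  regs: r0:9,r1:6,r2:Add1,r3:Mul2,r4:3,r5:Add2
  c12: CDB Mul2=49; stall  regs: r0:9,r1:6,r2:Add1,r3:49,r4:3,r5:Add2
  c13: CDB Add1=-3; issue SUB r1<-Add1  regs: r0:9,r1:Add1,r2:-3,r3:49,r4:3,r5:Add2
  c14: -  regs: r0:9,r1:Add1,r2:-3,r3:49,r4:3,r5:Add2

STATUS = VALUE 9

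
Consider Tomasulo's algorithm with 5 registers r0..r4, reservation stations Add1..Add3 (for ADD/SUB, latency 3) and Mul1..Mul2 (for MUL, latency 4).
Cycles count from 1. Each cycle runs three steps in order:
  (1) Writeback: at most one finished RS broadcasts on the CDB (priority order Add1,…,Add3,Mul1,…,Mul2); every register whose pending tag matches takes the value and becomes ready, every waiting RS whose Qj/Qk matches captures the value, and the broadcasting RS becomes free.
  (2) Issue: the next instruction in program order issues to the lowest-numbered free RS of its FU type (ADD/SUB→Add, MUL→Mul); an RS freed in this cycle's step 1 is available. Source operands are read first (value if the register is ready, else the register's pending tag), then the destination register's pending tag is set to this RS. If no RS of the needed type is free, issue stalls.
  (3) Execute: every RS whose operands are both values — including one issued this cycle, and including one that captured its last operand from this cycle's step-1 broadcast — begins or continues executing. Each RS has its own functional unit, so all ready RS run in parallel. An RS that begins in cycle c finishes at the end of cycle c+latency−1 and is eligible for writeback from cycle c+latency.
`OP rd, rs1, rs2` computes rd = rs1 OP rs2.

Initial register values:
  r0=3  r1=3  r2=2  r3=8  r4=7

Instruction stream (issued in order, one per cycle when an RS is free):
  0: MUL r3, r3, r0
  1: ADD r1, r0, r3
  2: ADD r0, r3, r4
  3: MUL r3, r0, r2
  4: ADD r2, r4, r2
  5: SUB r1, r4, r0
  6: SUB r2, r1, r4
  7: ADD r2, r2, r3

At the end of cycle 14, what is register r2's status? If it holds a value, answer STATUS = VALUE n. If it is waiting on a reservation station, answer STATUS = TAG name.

STATUS = TAG Add3

cycle 1: issue MUL r3<-Mul1 // r0:3,r1:3,r2:2,r3:Mul1,r4:7
cycle 2: issue ADD r1<-Add1 // r0:3,r1:Add1,r2:2,r3:Mul1,r4:7
cycle 3: issue ADD r0<-Add2 // r0:Add2,r1:Add1,r2:2,r3:Mul1,r4:7
cycle 4: issue MUL r3<-Mul2 // r0:Add2,r1:Add1,r2:2,r3:Mul2,r4:7
cycle 5: CDB Mul1=24; issue ADD r2<-Add3 // r0:Add2,r1:Add1,r2:Add3,r3:Mul2,r4:7
cycle 6: stall // r0:Add2,r1:Add1,r2:Add3,r3:Mul2,r4:7
cycle 7: stall // r0:Add2,r1:Add1,r2:Add3,r3:Mul2,r4:7
cycle 8: CDB Add1=27; issue SUB r1<-Add1 // r0:Add2,r1:Add1,r2:Add3,r3:Mul2,r4:7
cycle 9: CDB Add2=31; issue SUB r2<-Add2 // r0:31,r1:Add1,r2:Add2,r3:Mul2,r4:7
cycle 10: CDB Add3=9; issue ADD r2<-Add3 // r0:31,r1:Add1,r2:Add3,r3:Mul2,r4:7
cycle 11: - // r0:31,r1:Add1,r2:Add3,r3:Mul2,r4:7
cycle 12: CDB Add1=-24 // r0:31,r1:-24,r2:Add3,r3:Mul2,r4:7
cycle 13: CDB Mul2=62 // r0:31,r1:-24,r2:Add3,r3:62,r4:7
cycle 14: - // r0:31,r1:-24,r2:Add3,r3:62,r4:7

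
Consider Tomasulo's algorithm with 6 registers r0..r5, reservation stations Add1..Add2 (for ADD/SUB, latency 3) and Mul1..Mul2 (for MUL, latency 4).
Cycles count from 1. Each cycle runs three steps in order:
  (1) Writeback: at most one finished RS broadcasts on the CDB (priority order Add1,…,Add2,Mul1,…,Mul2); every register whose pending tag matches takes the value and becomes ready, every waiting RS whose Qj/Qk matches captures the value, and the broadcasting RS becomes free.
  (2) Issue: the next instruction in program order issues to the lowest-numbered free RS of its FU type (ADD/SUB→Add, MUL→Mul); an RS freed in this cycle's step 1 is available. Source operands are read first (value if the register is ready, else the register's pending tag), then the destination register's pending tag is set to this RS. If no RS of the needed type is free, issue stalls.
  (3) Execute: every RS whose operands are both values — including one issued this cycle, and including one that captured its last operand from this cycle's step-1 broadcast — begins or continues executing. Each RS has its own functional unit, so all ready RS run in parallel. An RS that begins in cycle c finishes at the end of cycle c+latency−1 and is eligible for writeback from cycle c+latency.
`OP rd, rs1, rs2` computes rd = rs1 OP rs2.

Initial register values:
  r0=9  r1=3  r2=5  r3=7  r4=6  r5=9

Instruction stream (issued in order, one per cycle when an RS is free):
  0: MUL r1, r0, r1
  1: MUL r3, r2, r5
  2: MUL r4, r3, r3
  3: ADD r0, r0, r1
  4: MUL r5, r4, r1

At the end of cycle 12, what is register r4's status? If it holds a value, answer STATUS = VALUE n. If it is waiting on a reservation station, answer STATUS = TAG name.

STATUS = VALUE 2025

  c1: issue MUL r1<-Mul1  regs: r0:9,r1:Mul1,r2:5,r3:7,r4:6,r5:9
  c2: issue MUL r3<-Mul2  regs: r0:9,r1:Mul1,r2:5,r3:Mul2,r4:6,r5:9
  c3: stall  regs: r0:9,r1:Mul1,r2:5,r3:Mul2,r4:6,r5:9
  c4: stall  regs: r0:9,r1:Mul1,r2:5,r3:Mul2,r4:6,r5:9
  c5: CDB Mul1=27; issue MUL r4<-Mul1  regs: r0:9,r1:27,r2:5,r3:Mul2,r4:Mul1,r5:9
  c6: CDB Mul2=45; issue ADD r0<-Add1  regs: r0:Add1,r1:27,r2:5,r3:45,r4:Mul1,r5:9
  c7: issue MUL r5<-Mul2  regs: r0:Add1,r1:27,r2:5,r3:45,r4:Mul1,r5:Mul2
  c8: -  regs: r0:Add1,r1:27,r2:5,r3:45,r4:Mul1,r5:Mul2
  c9: CDB Add1=36  regs: r0:36,r1:27,r2:5,r3:45,r4:Mul1,r5:Mul2
  c10: CDB Mul1=2025  regs: r0:36,r1:27,r2:5,r3:45,r4:2025,r5:Mul2
  c11: -  regs: r0:36,r1:27,r2:5,r3:45,r4:2025,r5:Mul2
  c12: -  regs: r0:36,r1:27,r2:5,r3:45,r4:2025,r5:Mul2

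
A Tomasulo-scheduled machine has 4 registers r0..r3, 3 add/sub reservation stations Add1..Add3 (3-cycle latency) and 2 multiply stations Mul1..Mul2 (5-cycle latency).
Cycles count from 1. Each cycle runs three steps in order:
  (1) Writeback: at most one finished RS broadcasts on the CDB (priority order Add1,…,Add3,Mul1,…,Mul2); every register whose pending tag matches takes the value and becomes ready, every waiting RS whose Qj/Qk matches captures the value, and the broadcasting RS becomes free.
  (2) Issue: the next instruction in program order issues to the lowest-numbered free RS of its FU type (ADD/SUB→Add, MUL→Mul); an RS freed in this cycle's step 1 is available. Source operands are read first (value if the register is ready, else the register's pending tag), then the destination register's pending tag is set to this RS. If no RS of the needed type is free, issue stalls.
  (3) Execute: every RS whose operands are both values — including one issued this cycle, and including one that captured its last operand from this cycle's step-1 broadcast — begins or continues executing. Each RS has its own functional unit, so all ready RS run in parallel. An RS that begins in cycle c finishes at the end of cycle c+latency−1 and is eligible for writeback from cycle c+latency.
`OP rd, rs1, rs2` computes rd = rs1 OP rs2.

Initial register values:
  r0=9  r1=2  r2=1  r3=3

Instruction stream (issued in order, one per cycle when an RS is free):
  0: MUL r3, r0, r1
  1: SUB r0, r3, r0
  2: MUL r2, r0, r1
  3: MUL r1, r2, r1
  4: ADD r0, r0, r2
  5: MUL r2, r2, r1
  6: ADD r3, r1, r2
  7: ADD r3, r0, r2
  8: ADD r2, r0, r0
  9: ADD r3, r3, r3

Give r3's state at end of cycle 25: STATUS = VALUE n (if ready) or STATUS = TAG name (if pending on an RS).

STATUS = TAG Add2

cycle 1: issue MUL r3<-Mul1 // r0:9,r1:2,r2:1,r3:Mul1
cycle 2: issue SUB r0<-Add1 // r0:Add1,r1:2,r2:1,r3:Mul1
cycle 3: issue MUL r2<-Mul2 // r0:Add1,r1:2,r2:Mul2,r3:Mul1
cycle 4: stall // r0:Add1,r1:2,r2:Mul2,r3:Mul1
cycle 5: stall // r0:Add1,r1:2,r2:Mul2,r3:Mul1
cycle 6: CDB Mul1=18; issue MUL r1<-Mul1 // r0:Add1,r1:Mul1,r2:Mul2,r3:18
cycle 7: issue ADD r0<-Add2 // r0:Add2,r1:Mul1,r2:Mul2,r3:18
cycle 8: stall // r0:Add2,r1:Mul1,r2:Mul2,r3:18
cycle 9: CDB Add1=9; stall // r0:Add2,r1:Mul1,r2:Mul2,r3:18
cycle 10: stall // r0:Add2,r1:Mul1,r2:Mul2,r3:18
cycle 11: stall // r0:Add2,r1:Mul1,r2:Mul2,r3:18
cycle 12: stall // r0:Add2,r1:Mul1,r2:Mul2,r3:18
cycle 13: stall // r0:Add2,r1:Mul1,r2:Mul2,r3:18
cycle 14: CDB Mul2=18; issue MUL r2<-Mul2 // r0:Add2,r1:Mul1,r2:Mul2,r3:18
cycle 15: issue ADD r3<-Add1 // r0:Add2,r1:Mul1,r2:Mul2,r3:Add1
cycle 16: issue ADD r3<-Add3 // r0:Add2,r1:Mul1,r2:Mul2,r3:Add3
cycle 17: CDB Add2=27; issue ADD r2<-Add2 // r0:27,r1:Mul1,r2:Add2,r3:Add3
cycle 18: stall // r0:27,r1:Mul1,r2:Add2,r3:Add3
cycle 19: CDB Mul1=36; stall // r0:27,r1:36,r2:Add2,r3:Add3
cycle 20: CDB Add2=54; issue ADD r3<-Add2 // r0:27,r1:36,r2:54,r3:Add2
cycle 21: - // r0:27,r1:36,r2:54,r3:Add2
cycle 22: - // r0:27,r1:36,r2:54,r3:Add2
cycle 23: - // r0:27,r1:36,r2:54,r3:Add2
cycle 24: CDB Mul2=648 // r0:27,r1:36,r2:54,r3:Add2
cycle 25: - // r0:27,r1:36,r2:54,r3:Add2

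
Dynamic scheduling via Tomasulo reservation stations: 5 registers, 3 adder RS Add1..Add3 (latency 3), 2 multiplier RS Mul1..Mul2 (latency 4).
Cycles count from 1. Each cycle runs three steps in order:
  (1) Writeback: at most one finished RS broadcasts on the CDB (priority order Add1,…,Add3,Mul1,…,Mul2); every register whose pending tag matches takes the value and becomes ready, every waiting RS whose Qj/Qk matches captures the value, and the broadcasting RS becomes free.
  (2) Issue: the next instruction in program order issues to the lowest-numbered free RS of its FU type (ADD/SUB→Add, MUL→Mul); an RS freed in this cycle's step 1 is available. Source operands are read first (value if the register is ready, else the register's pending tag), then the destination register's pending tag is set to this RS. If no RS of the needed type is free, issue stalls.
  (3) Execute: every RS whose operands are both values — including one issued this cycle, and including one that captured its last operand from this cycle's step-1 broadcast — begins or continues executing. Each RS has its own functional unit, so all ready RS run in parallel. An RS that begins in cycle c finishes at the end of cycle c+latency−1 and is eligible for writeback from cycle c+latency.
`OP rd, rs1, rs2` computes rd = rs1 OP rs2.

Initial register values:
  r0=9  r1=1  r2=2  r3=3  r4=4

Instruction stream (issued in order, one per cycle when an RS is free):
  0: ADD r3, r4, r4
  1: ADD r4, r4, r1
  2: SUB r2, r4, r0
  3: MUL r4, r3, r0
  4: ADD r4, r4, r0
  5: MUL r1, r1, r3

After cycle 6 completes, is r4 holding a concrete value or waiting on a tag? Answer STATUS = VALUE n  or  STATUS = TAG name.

STATUS = TAG Add1

c1: issue ADD r3<-Add1 | r0:9,r1:1,r2:2,r3:Add1,r4:4
c2: issue ADD r4<-Add2 | r0:9,r1:1,r2:2,r3:Add1,r4:Add2
c3: issue SUB r2<-Add3 | r0:9,r1:1,r2:Add3,r3:Add1,r4:Add2
c4: CDB Add1=8; issue MUL r4<-Mul1 | r0:9,r1:1,r2:Add3,r3:8,r4:Mul1
c5: CDB Add2=5; issue ADD r4<-Add1 | r0:9,r1:1,r2:Add3,r3:8,r4:Add1
c6: issue MUL r1<-Mul2 | r0:9,r1:Mul2,r2:Add3,r3:8,r4:Add1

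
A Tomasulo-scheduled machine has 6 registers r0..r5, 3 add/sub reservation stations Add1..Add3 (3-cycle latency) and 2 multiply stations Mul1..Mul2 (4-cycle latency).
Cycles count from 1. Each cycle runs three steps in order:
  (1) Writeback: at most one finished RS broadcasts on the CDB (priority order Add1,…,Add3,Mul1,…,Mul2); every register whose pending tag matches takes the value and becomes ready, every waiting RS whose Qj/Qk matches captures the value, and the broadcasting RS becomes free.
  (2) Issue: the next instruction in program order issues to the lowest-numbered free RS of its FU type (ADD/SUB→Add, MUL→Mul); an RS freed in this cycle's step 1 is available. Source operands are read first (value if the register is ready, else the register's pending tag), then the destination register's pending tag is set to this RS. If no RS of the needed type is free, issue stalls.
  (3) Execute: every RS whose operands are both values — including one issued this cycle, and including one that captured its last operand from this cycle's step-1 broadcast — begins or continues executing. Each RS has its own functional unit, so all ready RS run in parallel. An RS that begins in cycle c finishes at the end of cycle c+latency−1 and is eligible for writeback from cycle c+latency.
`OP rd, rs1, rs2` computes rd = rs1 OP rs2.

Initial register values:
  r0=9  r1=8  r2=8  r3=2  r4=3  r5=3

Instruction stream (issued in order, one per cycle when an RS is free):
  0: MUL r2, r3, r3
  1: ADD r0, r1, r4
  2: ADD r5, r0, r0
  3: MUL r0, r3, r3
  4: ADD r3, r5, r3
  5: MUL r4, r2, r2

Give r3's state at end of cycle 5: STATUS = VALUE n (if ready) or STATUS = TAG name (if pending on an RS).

cycle 1: issue MUL r2<-Mul1 // r0:9,r1:8,r2:Mul1,r3:2,r4:3,r5:3
cycle 2: issue ADD r0<-Add1 // r0:Add1,r1:8,r2:Mul1,r3:2,r4:3,r5:3
cycle 3: issue ADD r5<-Add2 // r0:Add1,r1:8,r2:Mul1,r3:2,r4:3,r5:Add2
cycle 4: issue MUL r0<-Mul2 // r0:Mul2,r1:8,r2:Mul1,r3:2,r4:3,r5:Add2
cycle 5: CDB Add1=11; issue ADD r3<-Add1 // r0:Mul2,r1:8,r2:Mul1,r3:Add1,r4:3,r5:Add2

STATUS = TAG Add1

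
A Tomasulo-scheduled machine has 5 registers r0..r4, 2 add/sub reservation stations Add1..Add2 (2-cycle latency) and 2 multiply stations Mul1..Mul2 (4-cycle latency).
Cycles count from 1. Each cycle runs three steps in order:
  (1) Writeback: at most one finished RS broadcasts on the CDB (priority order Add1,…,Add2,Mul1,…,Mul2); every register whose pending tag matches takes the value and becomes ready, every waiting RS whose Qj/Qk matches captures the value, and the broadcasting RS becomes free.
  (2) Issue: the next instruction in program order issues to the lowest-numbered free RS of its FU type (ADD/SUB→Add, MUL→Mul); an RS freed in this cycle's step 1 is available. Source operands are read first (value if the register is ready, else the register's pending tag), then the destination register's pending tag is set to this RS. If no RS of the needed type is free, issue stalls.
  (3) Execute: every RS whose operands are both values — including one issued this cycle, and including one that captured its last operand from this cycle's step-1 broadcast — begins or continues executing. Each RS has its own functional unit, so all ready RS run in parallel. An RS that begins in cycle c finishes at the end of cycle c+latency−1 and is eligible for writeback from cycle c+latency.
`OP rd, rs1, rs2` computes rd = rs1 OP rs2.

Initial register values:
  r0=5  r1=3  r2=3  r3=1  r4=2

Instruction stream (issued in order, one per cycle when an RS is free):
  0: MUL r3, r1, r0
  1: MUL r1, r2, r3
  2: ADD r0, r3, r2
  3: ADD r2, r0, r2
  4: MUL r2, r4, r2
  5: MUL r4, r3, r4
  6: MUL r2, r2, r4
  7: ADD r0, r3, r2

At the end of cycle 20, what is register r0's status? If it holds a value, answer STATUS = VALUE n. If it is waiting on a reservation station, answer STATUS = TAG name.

STATUS = VALUE 1275

c1: issue MUL r3<-Mul1 | r0:5,r1:3,r2:3,r3:Mul1,r4:2
c2: issue MUL r1<-Mul2 | r0:5,r1:Mul2,r2:3,r3:Mul1,r4:2
c3: issue ADD r0<-Add1 | r0:Add1,r1:Mul2,r2:3,r3:Mul1,r4:2
c4: issue ADD r2<-Add2 | r0:Add1,r1:Mul2,r2:Add2,r3:Mul1,r4:2
c5: CDB Mul1=15; issue MUL r2<-Mul1 | r0:Add1,r1:Mul2,r2:Mul1,r3:15,r4:2
c6: stall | r0:Add1,r1:Mul2,r2:Mul1,r3:15,r4:2
c7: CDB Add1=18; stall | r0:18,r1:Mul2,r2:Mul1,r3:15,r4:2
c8: stall | r0:18,r1:Mul2,r2:Mul1,r3:15,r4:2
c9: CDB Add2=21; stall | r0:18,r1:Mul2,r2:Mul1,r3:15,r4:2
c10: CDB Mul2=45; issue MUL r4<-Mul2 | r0:18,r1:45,r2:Mul1,r3:15,r4:Mul2
c11: stall | r0:18,r1:45,r2:Mul1,r3:15,r4:Mul2
c12: stall | r0:18,r1:45,r2:Mul1,r3:15,r4:Mul2
c13: CDB Mul1=42; issue MUL r2<-Mul1 | r0:18,r1:45,r2:Mul1,r3:15,r4:Mul2
c14: CDB Mul2=30; issue ADD r0<-Add1 | r0:Add1,r1:45,r2:Mul1,r3:15,r4:30
c15: - | r0:Add1,r1:45,r2:Mul1,r3:15,r4:30
c16: - | r0:Add1,r1:45,r2:Mul1,r3:15,r4:30
c17: - | r0:Add1,r1:45,r2:Mul1,r3:15,r4:30
c18: CDB Mul1=1260 | r0:Add1,r1:45,r2:1260,r3:15,r4:30
c19: - | r0:Add1,r1:45,r2:1260,r3:15,r4:30
c20: CDB Add1=1275 | r0:1275,r1:45,r2:1260,r3:15,r4:30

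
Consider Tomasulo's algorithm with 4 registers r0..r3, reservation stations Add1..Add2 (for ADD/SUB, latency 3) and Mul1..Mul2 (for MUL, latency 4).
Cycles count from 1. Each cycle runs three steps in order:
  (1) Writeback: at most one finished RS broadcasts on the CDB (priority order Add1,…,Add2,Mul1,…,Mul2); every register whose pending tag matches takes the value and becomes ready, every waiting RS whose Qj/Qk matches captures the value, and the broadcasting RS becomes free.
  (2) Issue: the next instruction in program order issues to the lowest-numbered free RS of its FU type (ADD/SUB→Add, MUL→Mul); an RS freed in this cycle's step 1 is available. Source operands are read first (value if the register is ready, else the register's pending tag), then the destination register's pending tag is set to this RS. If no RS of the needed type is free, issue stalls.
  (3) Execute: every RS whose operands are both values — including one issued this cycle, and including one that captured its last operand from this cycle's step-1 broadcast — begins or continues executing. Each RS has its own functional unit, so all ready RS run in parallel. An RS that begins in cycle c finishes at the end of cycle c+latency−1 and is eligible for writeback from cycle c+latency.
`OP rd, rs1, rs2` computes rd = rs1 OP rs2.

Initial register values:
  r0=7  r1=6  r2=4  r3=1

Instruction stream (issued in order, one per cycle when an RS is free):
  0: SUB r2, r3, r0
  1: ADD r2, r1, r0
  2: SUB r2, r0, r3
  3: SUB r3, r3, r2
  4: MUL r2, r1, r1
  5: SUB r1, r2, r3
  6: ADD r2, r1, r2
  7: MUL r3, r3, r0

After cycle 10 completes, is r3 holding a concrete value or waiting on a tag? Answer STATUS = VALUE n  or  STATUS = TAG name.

cycle 1: issue SUB r2<-Add1 // r0:7,r1:6,r2:Add1,r3:1
cycle 2: issue ADD r2<-Add2 // r0:7,r1:6,r2:Add2,r3:1
cycle 3: stall // r0:7,r1:6,r2:Add2,r3:1
cycle 4: CDB Add1=-6; issue SUB r2<-Add1 // r0:7,r1:6,r2:Add1,r3:1
cycle 5: CDB Add2=13; issue SUB r3<-Add2 // r0:7,r1:6,r2:Add1,r3:Add2
cycle 6: issue MUL r2<-Mul1 // r0:7,r1:6,r2:Mul1,r3:Add2
cycle 7: CDB Add1=6; issue SUB r1<-Add1 // r0:7,r1:Add1,r2:Mul1,r3:Add2
cycle 8: stall // r0:7,r1:Add1,r2:Mul1,r3:Add2
cycle 9: stall // r0:7,r1:Add1,r2:Mul1,r3:Add2
cycle 10: CDB Add2=-5; issue ADD r2<-Add2 // r0:7,r1:Add1,r2:Add2,r3:-5

STATUS = VALUE -5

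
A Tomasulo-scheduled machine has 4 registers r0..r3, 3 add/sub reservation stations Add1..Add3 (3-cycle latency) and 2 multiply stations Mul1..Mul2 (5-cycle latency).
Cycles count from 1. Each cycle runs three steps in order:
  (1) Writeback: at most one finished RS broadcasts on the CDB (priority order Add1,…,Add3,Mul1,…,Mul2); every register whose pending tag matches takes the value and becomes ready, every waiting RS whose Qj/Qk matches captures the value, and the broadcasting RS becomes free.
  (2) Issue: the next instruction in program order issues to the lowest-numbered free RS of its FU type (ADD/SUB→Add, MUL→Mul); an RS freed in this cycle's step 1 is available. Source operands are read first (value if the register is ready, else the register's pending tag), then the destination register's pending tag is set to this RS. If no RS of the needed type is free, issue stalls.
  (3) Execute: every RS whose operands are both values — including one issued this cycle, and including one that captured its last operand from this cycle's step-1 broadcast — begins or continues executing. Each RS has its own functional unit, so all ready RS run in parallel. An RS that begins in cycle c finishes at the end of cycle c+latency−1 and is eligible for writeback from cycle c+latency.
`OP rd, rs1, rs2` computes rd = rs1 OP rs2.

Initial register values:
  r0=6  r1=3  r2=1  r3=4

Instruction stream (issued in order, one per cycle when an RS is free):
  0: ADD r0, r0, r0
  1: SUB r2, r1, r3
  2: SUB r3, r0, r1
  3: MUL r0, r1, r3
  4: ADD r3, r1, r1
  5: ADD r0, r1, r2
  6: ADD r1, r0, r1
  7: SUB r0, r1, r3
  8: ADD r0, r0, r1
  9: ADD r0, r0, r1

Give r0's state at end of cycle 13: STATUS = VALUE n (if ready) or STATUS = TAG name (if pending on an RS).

cycle 1: issue ADD r0<-Add1 // r0:Add1,r1:3,r2:1,r3:4
cycle 2: issue SUB r2<-Add2 // r0:Add1,r1:3,r2:Add2,r3:4
cycle 3: issue SUB r3<-Add3 // r0:Add1,r1:3,r2:Add2,r3:Add3
cycle 4: CDB Add1=12; issue MUL r0<-Mul1 // r0:Mul1,r1:3,r2:Add2,r3:Add3
cycle 5: CDB Add2=-1; issue ADD r3<-Add1 // r0:Mul1,r1:3,r2:-1,r3:Add1
cycle 6: issue ADD r0<-Add2 // r0:Add2,r1:3,r2:-1,r3:Add1
cycle 7: CDB Add3=9; issue ADD r1<-Add3 // r0:Add2,r1:Add3,r2:-1,r3:Add1
cycle 8: CDB Add1=6; issue SUB r0<-Add1 // r0:Add1,r1:Add3,r2:-1,r3:6
cycle 9: CDB Add2=2; issue ADD r0<-Add2 // r0:Add2,r1:Add3,r2:-1,r3:6
cycle 10: stall // r0:Add2,r1:Add3,r2:-1,r3:6
cycle 11: stall // r0:Add2,r1:Add3,r2:-1,r3:6
cycle 12: CDB Add3=5; issue ADD r0<-Add3 // r0:Add3,r1:5,r2:-1,r3:6
cycle 13: CDB Mul1=27 // r0:Add3,r1:5,r2:-1,r3:6

STATUS = TAG Add3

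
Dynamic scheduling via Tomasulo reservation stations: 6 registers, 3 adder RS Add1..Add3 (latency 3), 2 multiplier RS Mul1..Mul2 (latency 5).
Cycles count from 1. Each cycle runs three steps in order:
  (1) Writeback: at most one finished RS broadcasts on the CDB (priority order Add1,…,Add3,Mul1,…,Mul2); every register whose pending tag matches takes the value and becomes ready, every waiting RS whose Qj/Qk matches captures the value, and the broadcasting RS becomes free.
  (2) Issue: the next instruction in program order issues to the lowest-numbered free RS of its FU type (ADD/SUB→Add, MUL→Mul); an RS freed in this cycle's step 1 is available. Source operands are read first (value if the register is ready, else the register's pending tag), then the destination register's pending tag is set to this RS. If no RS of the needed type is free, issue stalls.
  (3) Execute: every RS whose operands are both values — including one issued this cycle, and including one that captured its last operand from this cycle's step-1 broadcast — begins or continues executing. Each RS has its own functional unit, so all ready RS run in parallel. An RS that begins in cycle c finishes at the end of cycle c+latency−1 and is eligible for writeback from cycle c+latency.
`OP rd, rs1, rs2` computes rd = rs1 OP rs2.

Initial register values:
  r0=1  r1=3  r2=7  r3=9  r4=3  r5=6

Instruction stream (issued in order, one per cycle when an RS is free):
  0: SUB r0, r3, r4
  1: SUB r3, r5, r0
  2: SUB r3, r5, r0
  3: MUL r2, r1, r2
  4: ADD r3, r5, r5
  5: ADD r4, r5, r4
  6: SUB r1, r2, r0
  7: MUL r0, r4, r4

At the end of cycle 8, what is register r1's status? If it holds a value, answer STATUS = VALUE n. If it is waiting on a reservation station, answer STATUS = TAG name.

cycle 1: issue SUB r0<-Add1 // r0:Add1,r1:3,r2:7,r3:9,r4:3,r5:6
cycle 2: issue SUB r3<-Add2 // r0:Add1,r1:3,r2:7,r3:Add2,r4:3,r5:6
cycle 3: issue SUB r3<-Add3 // r0:Add1,r1:3,r2:7,r3:Add3,r4:3,r5:6
cycle 4: CDB Add1=6; issue MUL r2<-Mul1 // r0:6,r1:3,r2:Mul1,r3:Add3,r4:3,r5:6
cycle 5: issue ADD r3<-Add1 // r0:6,r1:3,r2:Mul1,r3:Add1,r4:3,r5:6
cycle 6: stall // r0:6,r1:3,r2:Mul1,r3:Add1,r4:3,r5:6
cycle 7: CDB Add2=0; issue ADD r4<-Add2 // r0:6,r1:3,r2:Mul1,r3:Add1,r4:Add2,r5:6
cycle 8: CDB Add1=12; issue SUB r1<-Add1 // r0:6,r1:Add1,r2:Mul1,r3:12,r4:Add2,r5:6

STATUS = TAG Add1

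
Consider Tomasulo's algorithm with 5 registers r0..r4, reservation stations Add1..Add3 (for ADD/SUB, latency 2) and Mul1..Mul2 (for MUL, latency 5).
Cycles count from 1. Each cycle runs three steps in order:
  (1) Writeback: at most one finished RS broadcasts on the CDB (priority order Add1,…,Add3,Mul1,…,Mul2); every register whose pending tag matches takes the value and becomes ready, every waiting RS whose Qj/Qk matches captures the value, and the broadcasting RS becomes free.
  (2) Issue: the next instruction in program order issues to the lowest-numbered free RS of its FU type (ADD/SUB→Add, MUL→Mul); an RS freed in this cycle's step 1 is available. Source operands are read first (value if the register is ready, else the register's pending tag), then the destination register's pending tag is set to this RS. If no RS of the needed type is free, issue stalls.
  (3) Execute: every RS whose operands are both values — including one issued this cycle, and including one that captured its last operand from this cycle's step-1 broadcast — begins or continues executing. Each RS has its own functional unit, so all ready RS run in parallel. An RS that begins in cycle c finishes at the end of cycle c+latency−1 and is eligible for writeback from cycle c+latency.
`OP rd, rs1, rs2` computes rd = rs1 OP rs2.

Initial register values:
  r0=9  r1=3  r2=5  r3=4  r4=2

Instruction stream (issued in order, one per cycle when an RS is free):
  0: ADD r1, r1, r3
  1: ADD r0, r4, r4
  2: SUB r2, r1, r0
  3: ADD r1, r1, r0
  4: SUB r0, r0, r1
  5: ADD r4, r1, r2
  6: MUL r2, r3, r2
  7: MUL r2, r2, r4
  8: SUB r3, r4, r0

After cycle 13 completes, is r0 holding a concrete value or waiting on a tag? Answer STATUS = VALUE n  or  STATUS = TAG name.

STATUS = VALUE -7

  c1: issue ADD r1<-Add1  regs: r0:9,r1:Add1,r2:5,r3:4,r4:2
  c2: issue ADD r0<-Add2  regs: r0:Add2,r1:Add1,r2:5,r3:4,r4:2
  c3: CDB Add1=7; issue SUB r2<-Add1  regs: r0:Add2,r1:7,r2:Add1,r3:4,r4:2
  c4: CDB Add2=4; issue ADD r1<-Add2  regs: r0:4,r1:Add2,r2:Add1,r3:4,r4:2
  c5: issue SUB r0<-Add3  regs: r0:Add3,r1:Add2,r2:Add1,r3:4,r4:2
  c6: CDB Add1=3; issue ADD r4<-Add1  regs: r0:Add3,r1:Add2,r2:3,r3:4,r4:Add1
  c7: CDB Add2=11; issue MUL r2<-Mul1  regs: r0:Add3,r1:11,r2:Mul1,r3:4,r4:Add1
  c8: issue MUL r2<-Mul2  regs: r0:Add3,r1:11,r2:Mul2,r3:4,r4:Add1
  c9: CDB Add1=14; issue SUB r3<-Add1  regs: r0:Add3,r1:11,r2:Mul2,r3:Add1,r4:14
  c10: CDB Add3=-7  regs: r0:-7,r1:11,r2:Mul2,r3:Add1,r4:14
  c11: -  regs: r0:-7,r1:11,r2:Mul2,r3:Add1,r4:14
  c12: CDB Add1=21  regs: r0:-7,r1:11,r2:Mul2,r3:21,r4:14
  c13: CDB Mul1=12  regs: r0:-7,r1:11,r2:Mul2,r3:21,r4:14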